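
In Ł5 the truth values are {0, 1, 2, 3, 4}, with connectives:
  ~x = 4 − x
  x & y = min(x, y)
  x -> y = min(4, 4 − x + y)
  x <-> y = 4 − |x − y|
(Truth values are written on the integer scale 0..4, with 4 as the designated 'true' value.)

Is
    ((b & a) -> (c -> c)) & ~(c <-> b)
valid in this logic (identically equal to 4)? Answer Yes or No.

Counterexample: take a = 0, b = 0, c = 0.
b & a = 0 & 0 = 0
c -> c = 0 -> 0 = 4
(b & a) -> (c -> c) = 0 -> 4 = 4
c <-> b = 0 <-> 0 = 4
~(c <-> b) = ~4 = 0
((b & a) -> (c -> c)) & ~(c <-> b) = 4 & 0 = 0
This gives 0 ≠ 4.

No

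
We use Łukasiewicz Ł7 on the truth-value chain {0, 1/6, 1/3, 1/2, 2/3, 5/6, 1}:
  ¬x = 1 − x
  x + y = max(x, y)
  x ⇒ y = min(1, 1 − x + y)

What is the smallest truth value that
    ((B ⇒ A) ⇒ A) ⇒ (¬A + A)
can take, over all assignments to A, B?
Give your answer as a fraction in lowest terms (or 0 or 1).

1/2

Take A = 1/2, B = 1:
B ⇒ A = 1 ⇒ 1/2 = 1/2
(B ⇒ A) ⇒ A = 1/2 ⇒ 1/2 = 1
¬A = ¬1/2 = 1/2
¬A + A = 1/2 + 1/2 = 1/2
((B ⇒ A) ⇒ A) ⇒ (¬A + A) = 1 ⇒ 1/2 = 1/2
No assignment yields a value below 1/2, so this is the minimum.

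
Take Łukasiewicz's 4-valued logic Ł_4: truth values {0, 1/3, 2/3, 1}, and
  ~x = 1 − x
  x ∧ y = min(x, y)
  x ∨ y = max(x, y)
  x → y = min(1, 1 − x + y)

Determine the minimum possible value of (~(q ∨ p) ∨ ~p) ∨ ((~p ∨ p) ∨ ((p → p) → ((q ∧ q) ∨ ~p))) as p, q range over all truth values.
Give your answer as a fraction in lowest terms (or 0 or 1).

Take p = 1/3, q = 0:
q ∨ p = 0 ∨ 1/3 = 1/3
~(q ∨ p) = ~1/3 = 2/3
~p = ~1/3 = 2/3
~(q ∨ p) ∨ ~p = 2/3 ∨ 2/3 = 2/3
~p = ~1/3 = 2/3
~p ∨ p = 2/3 ∨ 1/3 = 2/3
p → p = 1/3 → 1/3 = 1
q ∧ q = 0 ∧ 0 = 0
~p = ~1/3 = 2/3
(q ∧ q) ∨ ~p = 0 ∨ 2/3 = 2/3
(p → p) → ((q ∧ q) ∨ ~p) = 1 → 2/3 = 2/3
(~p ∨ p) ∨ ((p → p) → ((q ∧ q) ∨ ~p)) = 2/3 ∨ 2/3 = 2/3
(~(q ∨ p) ∨ ~p) ∨ ((~p ∨ p) ∨ ((p → p) → ((q ∧ q) ∨ ~p))) = 2/3 ∨ 2/3 = 2/3
No assignment yields a value below 2/3, so this is the minimum.

2/3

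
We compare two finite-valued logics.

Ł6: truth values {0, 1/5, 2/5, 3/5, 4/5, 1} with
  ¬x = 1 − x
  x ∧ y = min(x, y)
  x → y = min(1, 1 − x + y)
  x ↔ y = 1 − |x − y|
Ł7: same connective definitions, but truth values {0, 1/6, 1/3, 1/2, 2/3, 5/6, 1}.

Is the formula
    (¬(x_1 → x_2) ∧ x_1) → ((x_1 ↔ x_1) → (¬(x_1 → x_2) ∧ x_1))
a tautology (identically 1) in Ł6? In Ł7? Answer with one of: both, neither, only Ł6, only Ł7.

both

In Ł6: every assignment gives 1 — tautology.
In Ł7: every assignment gives 1 — tautology.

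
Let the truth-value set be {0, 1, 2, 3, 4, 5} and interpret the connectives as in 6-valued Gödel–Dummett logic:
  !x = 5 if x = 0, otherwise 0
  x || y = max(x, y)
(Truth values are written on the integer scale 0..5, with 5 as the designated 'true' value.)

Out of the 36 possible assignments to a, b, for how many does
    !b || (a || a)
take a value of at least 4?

value 5: 11 assignments (counts)
value 4: 5 assignments (counts)
value 3: 5 assignments
value 2: 5 assignments
value 1: 5 assignments
value 0: 5 assignments
So 16 of the 36 assignments meet the threshold.

16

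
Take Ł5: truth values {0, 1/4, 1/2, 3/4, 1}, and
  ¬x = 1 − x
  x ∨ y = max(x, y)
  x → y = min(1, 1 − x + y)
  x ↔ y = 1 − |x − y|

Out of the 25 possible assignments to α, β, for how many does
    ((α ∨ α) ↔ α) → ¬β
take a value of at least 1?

5

value 1: 5 assignments (counts)
value 3/4: 5 assignments
value 1/2: 5 assignments
value 1/4: 5 assignments
value 0: 5 assignments
So 5 of the 25 assignments meet the threshold.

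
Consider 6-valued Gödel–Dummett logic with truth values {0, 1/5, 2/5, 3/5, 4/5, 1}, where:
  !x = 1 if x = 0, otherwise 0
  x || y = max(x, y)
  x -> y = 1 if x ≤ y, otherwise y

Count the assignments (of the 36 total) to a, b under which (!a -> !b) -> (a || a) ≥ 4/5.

value 1: 11 assignments (counts)
value 4/5: 6 assignments (counts)
value 3/5: 6 assignments
value 2/5: 6 assignments
value 1/5: 6 assignments
value 0: 1 assignment
So 17 of the 36 assignments meet the threshold.

17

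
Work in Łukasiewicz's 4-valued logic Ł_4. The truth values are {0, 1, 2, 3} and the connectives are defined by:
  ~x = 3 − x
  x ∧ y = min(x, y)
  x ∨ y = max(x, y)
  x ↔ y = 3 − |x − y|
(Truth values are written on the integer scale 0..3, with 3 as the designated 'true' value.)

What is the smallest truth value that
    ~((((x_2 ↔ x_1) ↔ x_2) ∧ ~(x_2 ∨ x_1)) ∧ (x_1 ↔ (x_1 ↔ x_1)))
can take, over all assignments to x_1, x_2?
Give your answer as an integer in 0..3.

2

Take x_1 = 1, x_2 = 0:
x_2 ↔ x_1 = 0 ↔ 1 = 2
(x_2 ↔ x_1) ↔ x_2 = 2 ↔ 0 = 1
x_2 ∨ x_1 = 0 ∨ 1 = 1
~(x_2 ∨ x_1) = ~1 = 2
((x_2 ↔ x_1) ↔ x_2) ∧ ~(x_2 ∨ x_1) = 1 ∧ 2 = 1
x_1 ↔ x_1 = 1 ↔ 1 = 3
x_1 ↔ (x_1 ↔ x_1) = 1 ↔ 3 = 1
(((x_2 ↔ x_1) ↔ x_2) ∧ ~(x_2 ∨ x_1)) ∧ (x_1 ↔ (x_1 ↔ x_1)) = 1 ∧ 1 = 1
~((((x_2 ↔ x_1) ↔ x_2) ∧ ~(x_2 ∨ x_1)) ∧ (x_1 ↔ (x_1 ↔ x_1))) = ~1 = 2
No assignment yields a value below 2, so this is the minimum.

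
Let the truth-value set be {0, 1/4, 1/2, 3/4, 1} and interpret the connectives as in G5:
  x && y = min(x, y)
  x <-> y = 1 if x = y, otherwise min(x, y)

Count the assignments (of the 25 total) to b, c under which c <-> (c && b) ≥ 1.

value 1: 15 assignments (counts)
value 3/4: 1 assignment
value 1/2: 2 assignments
value 1/4: 3 assignments
value 0: 4 assignments
So 15 of the 25 assignments meet the threshold.

15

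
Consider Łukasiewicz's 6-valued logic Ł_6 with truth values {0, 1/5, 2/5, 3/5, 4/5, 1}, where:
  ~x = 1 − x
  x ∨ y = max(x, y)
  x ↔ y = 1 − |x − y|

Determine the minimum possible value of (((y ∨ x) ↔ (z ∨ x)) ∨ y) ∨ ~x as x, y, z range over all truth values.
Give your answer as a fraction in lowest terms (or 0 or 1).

3/5

Take x = 2/5, y = 0, z = 4/5:
y ∨ x = 0 ∨ 2/5 = 2/5
z ∨ x = 4/5 ∨ 2/5 = 4/5
(y ∨ x) ↔ (z ∨ x) = 2/5 ↔ 4/5 = 3/5
((y ∨ x) ↔ (z ∨ x)) ∨ y = 3/5 ∨ 0 = 3/5
~x = ~2/5 = 3/5
(((y ∨ x) ↔ (z ∨ x)) ∨ y) ∨ ~x = 3/5 ∨ 3/5 = 3/5
No assignment yields a value below 3/5, so this is the minimum.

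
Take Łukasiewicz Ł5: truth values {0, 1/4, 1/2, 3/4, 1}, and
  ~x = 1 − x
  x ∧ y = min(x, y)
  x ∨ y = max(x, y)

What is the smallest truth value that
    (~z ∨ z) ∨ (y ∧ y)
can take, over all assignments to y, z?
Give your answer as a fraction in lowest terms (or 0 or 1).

1/2

Take y = 0, z = 1/2:
~z = ~1/2 = 1/2
~z ∨ z = 1/2 ∨ 1/2 = 1/2
y ∧ y = 0 ∧ 0 = 0
(~z ∨ z) ∨ (y ∧ y) = 1/2 ∨ 0 = 1/2
No assignment yields a value below 1/2, so this is the minimum.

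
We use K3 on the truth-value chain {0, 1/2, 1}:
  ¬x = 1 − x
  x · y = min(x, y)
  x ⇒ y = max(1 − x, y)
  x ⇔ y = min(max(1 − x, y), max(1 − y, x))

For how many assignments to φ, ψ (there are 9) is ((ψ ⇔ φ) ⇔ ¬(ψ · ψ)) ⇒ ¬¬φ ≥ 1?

φ = 0, ψ = 0 ↦ 0  <
φ = 0, ψ = 1/2 ↦ 1/2  <
φ = 0, ψ = 1 ↦ 0  <
φ = 1/2, ψ = 0 ↦ 1/2  <
φ = 1/2, ψ = 1/2 ↦ 1/2  <
φ = 1/2, ψ = 1 ↦ 1/2  <
φ = 1, ψ = 0 ↦ 1  ≥
φ = 1, ψ = 1/2 ↦ 1  ≥
φ = 1, ψ = 1 ↦ 1  ≥
So 3 of the 9 assignments meet the threshold.

3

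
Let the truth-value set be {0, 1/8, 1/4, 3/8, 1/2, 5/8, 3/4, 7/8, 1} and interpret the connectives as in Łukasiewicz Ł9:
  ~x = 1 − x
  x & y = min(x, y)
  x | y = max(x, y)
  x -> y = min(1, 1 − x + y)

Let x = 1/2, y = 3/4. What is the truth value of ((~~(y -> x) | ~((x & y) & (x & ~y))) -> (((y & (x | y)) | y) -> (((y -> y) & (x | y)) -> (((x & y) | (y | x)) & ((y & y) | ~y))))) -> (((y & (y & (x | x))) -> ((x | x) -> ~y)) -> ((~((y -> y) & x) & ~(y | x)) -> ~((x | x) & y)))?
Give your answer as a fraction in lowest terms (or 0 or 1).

y -> x = 3/4 -> 1/2 = 3/4
~(y -> x) = ~3/4 = 1/4
~~(y -> x) = ~1/4 = 3/4
x & y = 1/2 & 3/4 = 1/2
~y = ~3/4 = 1/4
x & ~y = 1/2 & 1/4 = 1/4
(x & y) & (x & ~y) = 1/2 & 1/4 = 1/4
~((x & y) & (x & ~y)) = ~1/4 = 3/4
~~(y -> x) | ~((x & y) & (x & ~y)) = 3/4 | 3/4 = 3/4
x | y = 1/2 | 3/4 = 3/4
y & (x | y) = 3/4 & 3/4 = 3/4
(y & (x | y)) | y = 3/4 | 3/4 = 3/4
y -> y = 3/4 -> 3/4 = 1
x | y = 1/2 | 3/4 = 3/4
(y -> y) & (x | y) = 1 & 3/4 = 3/4
x & y = 1/2 & 3/4 = 1/2
y | x = 3/4 | 1/2 = 3/4
(x & y) | (y | x) = 1/2 | 3/4 = 3/4
y & y = 3/4 & 3/4 = 3/4
~y = ~3/4 = 1/4
(y & y) | ~y = 3/4 | 1/4 = 3/4
((x & y) | (y | x)) & ((y & y) | ~y) = 3/4 & 3/4 = 3/4
((y -> y) & (x | y)) -> (((x & y) | (y | x)) & ((y & y) | ~y)) = 3/4 -> 3/4 = 1
((y & (x | y)) | y) -> (((y -> y) & (x | y)) -> (((x & y) | (y | x)) & ((y & y) | ~y))) = 3/4 -> 1 = 1
(~~(y -> x) | ~((x & y) & (x & ~y))) -> (((y & (x | y)) | y) -> (((y -> y) & (x | y)) -> (((x & y) | (y | x)) & ((y & y) | ~y)))) = 3/4 -> 1 = 1
x | x = 1/2 | 1/2 = 1/2
y & (x | x) = 3/4 & 1/2 = 1/2
y & (y & (x | x)) = 3/4 & 1/2 = 1/2
x | x = 1/2 | 1/2 = 1/2
~y = ~3/4 = 1/4
(x | x) -> ~y = 1/2 -> 1/4 = 3/4
(y & (y & (x | x))) -> ((x | x) -> ~y) = 1/2 -> 3/4 = 1
y -> y = 3/4 -> 3/4 = 1
(y -> y) & x = 1 & 1/2 = 1/2
~((y -> y) & x) = ~1/2 = 1/2
y | x = 3/4 | 1/2 = 3/4
~(y | x) = ~3/4 = 1/4
~((y -> y) & x) & ~(y | x) = 1/2 & 1/4 = 1/4
x | x = 1/2 | 1/2 = 1/2
(x | x) & y = 1/2 & 3/4 = 1/2
~((x | x) & y) = ~1/2 = 1/2
(~((y -> y) & x) & ~(y | x)) -> ~((x | x) & y) = 1/4 -> 1/2 = 1
((y & (y & (x | x))) -> ((x | x) -> ~y)) -> ((~((y -> y) & x) & ~(y | x)) -> ~((x | x) & y)) = 1 -> 1 = 1
((~~(y -> x) | ~((x & y) & (x & ~y))) -> (((y & (x | y)) | y) -> (((y -> y) & (x | y)) -> (((x & y) | (y | x)) & ((y & y) | ~y))))) -> (((y & (y & (x | x))) -> ((x | x) -> ~y)) -> ((~((y -> y) & x) & ~(y | x)) -> ~((x | x) & y))) = 1 -> 1 = 1

1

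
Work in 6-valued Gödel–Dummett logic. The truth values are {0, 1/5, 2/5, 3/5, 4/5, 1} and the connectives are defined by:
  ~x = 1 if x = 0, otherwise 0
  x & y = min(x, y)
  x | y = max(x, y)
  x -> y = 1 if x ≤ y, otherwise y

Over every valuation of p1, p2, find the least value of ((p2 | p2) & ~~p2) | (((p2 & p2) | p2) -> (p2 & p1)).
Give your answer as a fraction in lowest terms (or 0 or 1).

1/5

Take p1 = 0, p2 = 1/5:
p2 | p2 = 1/5 | 1/5 = 1/5
~p2 = ~1/5 = 0
~~p2 = ~0 = 1
(p2 | p2) & ~~p2 = 1/5 & 1 = 1/5
p2 & p2 = 1/5 & 1/5 = 1/5
(p2 & p2) | p2 = 1/5 | 1/5 = 1/5
p2 & p1 = 1/5 & 0 = 0
((p2 & p2) | p2) -> (p2 & p1) = 1/5 -> 0 = 0
((p2 | p2) & ~~p2) | (((p2 & p2) | p2) -> (p2 & p1)) = 1/5 | 0 = 1/5
No assignment yields a value below 1/5, so this is the minimum.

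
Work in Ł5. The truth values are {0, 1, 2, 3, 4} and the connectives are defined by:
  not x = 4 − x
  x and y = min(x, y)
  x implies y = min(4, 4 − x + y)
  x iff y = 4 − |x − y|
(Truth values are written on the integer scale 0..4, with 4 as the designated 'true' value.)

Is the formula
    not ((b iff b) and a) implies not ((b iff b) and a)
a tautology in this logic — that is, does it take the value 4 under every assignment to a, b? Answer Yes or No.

Yes

At a = 1, b = 2, for instance:
b iff b = 2 iff 2 = 4
(b iff b) and a = 4 and 1 = 1
not ((b iff b) and a) = not 1 = 3
not ((b iff b) and a) implies not ((b iff b) and a) = 3 implies 3 = 4
and checking the remaining 24 assignments likewise gives ≥ 4 in every case.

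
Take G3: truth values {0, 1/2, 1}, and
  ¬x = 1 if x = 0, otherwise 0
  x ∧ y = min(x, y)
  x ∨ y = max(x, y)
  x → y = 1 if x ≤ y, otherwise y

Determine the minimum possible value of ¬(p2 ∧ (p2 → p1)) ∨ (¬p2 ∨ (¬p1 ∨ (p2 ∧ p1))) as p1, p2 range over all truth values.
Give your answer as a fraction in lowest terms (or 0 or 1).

1/2

Take p1 = 1/2, p2 = 1/2:
p2 → p1 = 1/2 → 1/2 = 1
p2 ∧ (p2 → p1) = 1/2 ∧ 1 = 1/2
¬(p2 ∧ (p2 → p1)) = ¬1/2 = 0
¬p2 = ¬1/2 = 0
¬p1 = ¬1/2 = 0
p2 ∧ p1 = 1/2 ∧ 1/2 = 1/2
¬p1 ∨ (p2 ∧ p1) = 0 ∨ 1/2 = 1/2
¬p2 ∨ (¬p1 ∨ (p2 ∧ p1)) = 0 ∨ 1/2 = 1/2
¬(p2 ∧ (p2 → p1)) ∨ (¬p2 ∨ (¬p1 ∨ (p2 ∧ p1))) = 0 ∨ 1/2 = 1/2
No assignment yields a value below 1/2, so this is the minimum.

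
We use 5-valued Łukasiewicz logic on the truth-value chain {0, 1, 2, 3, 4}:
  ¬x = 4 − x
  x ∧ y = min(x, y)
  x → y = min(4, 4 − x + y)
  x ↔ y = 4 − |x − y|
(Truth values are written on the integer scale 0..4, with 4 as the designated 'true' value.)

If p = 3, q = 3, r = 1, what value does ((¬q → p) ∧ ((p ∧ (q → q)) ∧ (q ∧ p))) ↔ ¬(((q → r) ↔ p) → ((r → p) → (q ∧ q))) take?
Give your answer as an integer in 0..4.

¬q = ¬3 = 1
¬q → p = 1 → 3 = 4
q → q = 3 → 3 = 4
p ∧ (q → q) = 3 ∧ 4 = 3
q ∧ p = 3 ∧ 3 = 3
(p ∧ (q → q)) ∧ (q ∧ p) = 3 ∧ 3 = 3
(¬q → p) ∧ ((p ∧ (q → q)) ∧ (q ∧ p)) = 4 ∧ 3 = 3
q → r = 3 → 1 = 2
(q → r) ↔ p = 2 ↔ 3 = 3
r → p = 1 → 3 = 4
q ∧ q = 3 ∧ 3 = 3
(r → p) → (q ∧ q) = 4 → 3 = 3
((q → r) ↔ p) → ((r → p) → (q ∧ q)) = 3 → 3 = 4
¬(((q → r) ↔ p) → ((r → p) → (q ∧ q))) = ¬4 = 0
((¬q → p) ∧ ((p ∧ (q → q)) ∧ (q ∧ p))) ↔ ¬(((q → r) ↔ p) → ((r → p) → (q ∧ q))) = 3 ↔ 0 = 1

1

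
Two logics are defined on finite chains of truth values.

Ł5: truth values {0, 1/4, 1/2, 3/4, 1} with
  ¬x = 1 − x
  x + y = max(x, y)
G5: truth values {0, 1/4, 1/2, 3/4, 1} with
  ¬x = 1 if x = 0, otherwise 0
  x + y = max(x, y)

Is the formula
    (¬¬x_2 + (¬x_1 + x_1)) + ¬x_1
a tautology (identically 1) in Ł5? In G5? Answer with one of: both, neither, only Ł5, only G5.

neither

In Ł5: at x_1 = 1/4, x_2 = 0 the value is 3/4 — not a tautology.
In G5: at x_1 = 1/4, x_2 = 0 the value is 1/4 — not a tautology.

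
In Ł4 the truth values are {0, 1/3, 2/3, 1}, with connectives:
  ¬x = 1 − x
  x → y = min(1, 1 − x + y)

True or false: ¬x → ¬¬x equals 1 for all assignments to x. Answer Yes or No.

Counterexample: take x = 0.
¬x = ¬0 = 1
¬x = ¬0 = 1
¬¬x = ¬1 = 0
¬x → ¬¬x = 1 → 0 = 0
This gives 0 ≠ 1.

No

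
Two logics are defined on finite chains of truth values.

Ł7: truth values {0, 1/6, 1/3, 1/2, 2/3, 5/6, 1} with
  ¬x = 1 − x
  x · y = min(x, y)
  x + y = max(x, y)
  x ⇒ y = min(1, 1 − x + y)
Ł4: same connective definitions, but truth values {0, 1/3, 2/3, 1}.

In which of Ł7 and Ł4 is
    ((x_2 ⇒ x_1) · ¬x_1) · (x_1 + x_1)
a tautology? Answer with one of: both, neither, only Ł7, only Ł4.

neither

In Ł7: at x_1 = 0, x_2 = 0 the value is 0 — not a tautology.
In Ł4: at x_1 = 0, x_2 = 0 the value is 0 — not a tautology.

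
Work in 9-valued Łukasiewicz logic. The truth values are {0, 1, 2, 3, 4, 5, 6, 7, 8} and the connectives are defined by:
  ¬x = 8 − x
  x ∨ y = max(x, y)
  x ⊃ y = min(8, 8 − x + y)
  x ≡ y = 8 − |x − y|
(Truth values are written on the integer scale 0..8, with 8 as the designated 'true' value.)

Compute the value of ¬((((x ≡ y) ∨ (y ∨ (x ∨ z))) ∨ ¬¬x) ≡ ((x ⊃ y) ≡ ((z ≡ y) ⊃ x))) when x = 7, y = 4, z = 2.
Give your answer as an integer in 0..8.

x ≡ y = 7 ≡ 4 = 5
x ∨ z = 7 ∨ 2 = 7
y ∨ (x ∨ z) = 4 ∨ 7 = 7
(x ≡ y) ∨ (y ∨ (x ∨ z)) = 5 ∨ 7 = 7
¬x = ¬7 = 1
¬¬x = ¬1 = 7
((x ≡ y) ∨ (y ∨ (x ∨ z))) ∨ ¬¬x = 7 ∨ 7 = 7
x ⊃ y = 7 ⊃ 4 = 5
z ≡ y = 2 ≡ 4 = 6
(z ≡ y) ⊃ x = 6 ⊃ 7 = 8
(x ⊃ y) ≡ ((z ≡ y) ⊃ x) = 5 ≡ 8 = 5
(((x ≡ y) ∨ (y ∨ (x ∨ z))) ∨ ¬¬x) ≡ ((x ⊃ y) ≡ ((z ≡ y) ⊃ x)) = 7 ≡ 5 = 6
¬((((x ≡ y) ∨ (y ∨ (x ∨ z))) ∨ ¬¬x) ≡ ((x ⊃ y) ≡ ((z ≡ y) ⊃ x))) = ¬6 = 2

2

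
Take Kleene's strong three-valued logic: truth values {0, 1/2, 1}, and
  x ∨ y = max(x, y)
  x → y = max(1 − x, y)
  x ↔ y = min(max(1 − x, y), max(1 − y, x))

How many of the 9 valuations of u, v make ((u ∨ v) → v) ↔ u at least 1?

u = 0, v = 0 ↦ 0  <
u = 0, v = 1/2 ↦ 1/2  <
u = 0, v = 1 ↦ 0  <
u = 1/2, v = 0 ↦ 1/2  <
u = 1/2, v = 1/2 ↦ 1/2  <
u = 1/2, v = 1 ↦ 1/2  <
u = 1, v = 0 ↦ 0  <
u = 1, v = 1/2 ↦ 1/2  <
u = 1, v = 1 ↦ 1  ≥
So 1 of the 9 assignments meets the threshold.

1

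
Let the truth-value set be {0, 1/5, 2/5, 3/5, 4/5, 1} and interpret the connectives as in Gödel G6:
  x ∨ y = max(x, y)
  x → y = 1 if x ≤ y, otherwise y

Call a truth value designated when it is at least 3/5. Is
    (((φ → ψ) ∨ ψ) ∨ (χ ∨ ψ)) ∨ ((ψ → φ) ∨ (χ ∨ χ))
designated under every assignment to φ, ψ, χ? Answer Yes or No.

Yes

At φ = 2/5, ψ = 3/5, χ = 1, for instance:
φ → ψ = 2/5 → 3/5 = 1
(φ → ψ) ∨ ψ = 1 ∨ 3/5 = 1
χ ∨ ψ = 1 ∨ 3/5 = 1
((φ → ψ) ∨ ψ) ∨ (χ ∨ ψ) = 1 ∨ 1 = 1
ψ → φ = 3/5 → 2/5 = 2/5
χ ∨ χ = 1 ∨ 1 = 1
(ψ → φ) ∨ (χ ∨ χ) = 2/5 ∨ 1 = 1
(((φ → ψ) ∨ ψ) ∨ (χ ∨ ψ)) ∨ ((ψ → φ) ∨ (χ ∨ χ)) = 1 ∨ 1 = 1
and checking the remaining 215 assignments likewise gives ≥ 3/5 in every case.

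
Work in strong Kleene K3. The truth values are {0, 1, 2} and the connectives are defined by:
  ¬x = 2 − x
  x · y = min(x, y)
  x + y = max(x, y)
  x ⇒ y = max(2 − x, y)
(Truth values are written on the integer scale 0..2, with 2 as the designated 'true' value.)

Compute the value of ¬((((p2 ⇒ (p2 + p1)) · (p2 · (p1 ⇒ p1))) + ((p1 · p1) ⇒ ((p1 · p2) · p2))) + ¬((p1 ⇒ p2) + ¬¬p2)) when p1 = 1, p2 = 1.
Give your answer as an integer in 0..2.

p2 + p1 = 1 + 1 = 1
p2 ⇒ (p2 + p1) = 1 ⇒ 1 = 1
p1 ⇒ p1 = 1 ⇒ 1 = 1
p2 · (p1 ⇒ p1) = 1 · 1 = 1
(p2 ⇒ (p2 + p1)) · (p2 · (p1 ⇒ p1)) = 1 · 1 = 1
p1 · p1 = 1 · 1 = 1
p1 · p2 = 1 · 1 = 1
(p1 · p2) · p2 = 1 · 1 = 1
(p1 · p1) ⇒ ((p1 · p2) · p2) = 1 ⇒ 1 = 1
((p2 ⇒ (p2 + p1)) · (p2 · (p1 ⇒ p1))) + ((p1 · p1) ⇒ ((p1 · p2) · p2)) = 1 + 1 = 1
p1 ⇒ p2 = 1 ⇒ 1 = 1
¬p2 = ¬1 = 1
¬¬p2 = ¬1 = 1
(p1 ⇒ p2) + ¬¬p2 = 1 + 1 = 1
¬((p1 ⇒ p2) + ¬¬p2) = ¬1 = 1
(((p2 ⇒ (p2 + p1)) · (p2 · (p1 ⇒ p1))) + ((p1 · p1) ⇒ ((p1 · p2) · p2))) + ¬((p1 ⇒ p2) + ¬¬p2) = 1 + 1 = 1
¬((((p2 ⇒ (p2 + p1)) · (p2 · (p1 ⇒ p1))) + ((p1 · p1) ⇒ ((p1 · p2) · p2))) + ¬((p1 ⇒ p2) + ¬¬p2)) = ¬1 = 1

1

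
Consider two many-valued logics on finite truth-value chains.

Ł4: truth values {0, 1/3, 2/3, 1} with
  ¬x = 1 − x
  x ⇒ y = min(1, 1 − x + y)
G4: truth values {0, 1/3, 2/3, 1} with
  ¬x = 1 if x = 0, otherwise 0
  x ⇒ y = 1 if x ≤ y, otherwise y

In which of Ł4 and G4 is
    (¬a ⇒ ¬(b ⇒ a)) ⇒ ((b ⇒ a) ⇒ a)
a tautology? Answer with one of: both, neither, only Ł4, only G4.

In Ł4: every assignment gives 1 — tautology.
In G4: at a = 1/3, b = 0 the value is 1/3 — not a tautology.

only Ł4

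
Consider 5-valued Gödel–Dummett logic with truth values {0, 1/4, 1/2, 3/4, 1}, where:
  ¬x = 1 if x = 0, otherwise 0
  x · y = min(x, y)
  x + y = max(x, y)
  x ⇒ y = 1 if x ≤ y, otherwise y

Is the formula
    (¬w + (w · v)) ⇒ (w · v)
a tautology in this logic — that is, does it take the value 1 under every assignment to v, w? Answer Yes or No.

Counterexample: take v = 0, w = 0.
¬w = ¬0 = 1
w · v = 0 · 0 = 0
¬w + (w · v) = 1 + 0 = 1
(¬w + (w · v)) ⇒ (w · v) = 1 ⇒ 0 = 0
This gives 0 ≠ 1.

No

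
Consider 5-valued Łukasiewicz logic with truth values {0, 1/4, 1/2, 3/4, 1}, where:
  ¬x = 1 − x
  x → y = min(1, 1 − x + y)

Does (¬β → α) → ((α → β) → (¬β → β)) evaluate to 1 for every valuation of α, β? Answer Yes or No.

At α = 1/2, β = 0, for instance:
¬β = ¬0 = 1
¬β → α = 1 → 1/2 = 1/2
α → β = 1/2 → 0 = 1/2
¬β → β = 1 → 0 = 0
(α → β) → (¬β → β) = 1/2 → 0 = 1/2
(¬β → α) → ((α → β) → (¬β → β)) = 1/2 → 1/2 = 1
and checking the remaining 24 assignments likewise gives ≥ 1 in every case.

Yes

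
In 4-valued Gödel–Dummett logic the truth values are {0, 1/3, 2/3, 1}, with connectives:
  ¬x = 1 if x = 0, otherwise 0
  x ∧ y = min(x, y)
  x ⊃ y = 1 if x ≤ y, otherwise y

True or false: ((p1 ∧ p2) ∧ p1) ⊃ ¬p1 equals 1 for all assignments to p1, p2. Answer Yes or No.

Counterexample: take p1 = 1/3, p2 = 1/3.
p1 ∧ p2 = 1/3 ∧ 1/3 = 1/3
(p1 ∧ p2) ∧ p1 = 1/3 ∧ 1/3 = 1/3
¬p1 = ¬1/3 = 0
((p1 ∧ p2) ∧ p1) ⊃ ¬p1 = 1/3 ⊃ 0 = 0
This gives 0 ≠ 1.

No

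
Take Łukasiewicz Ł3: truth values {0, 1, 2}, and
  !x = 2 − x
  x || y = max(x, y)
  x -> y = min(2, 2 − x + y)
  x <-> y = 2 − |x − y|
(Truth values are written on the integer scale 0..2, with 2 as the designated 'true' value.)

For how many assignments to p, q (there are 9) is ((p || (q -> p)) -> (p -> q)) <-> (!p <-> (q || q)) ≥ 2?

4

p = 0, q = 0 ↦ 0  <
p = 0, q = 1 ↦ 1  <
p = 0, q = 2 ↦ 2  ≥
p = 1, q = 0 ↦ 2  ≥
p = 1, q = 1 ↦ 2  ≥
p = 1, q = 2 ↦ 1  <
p = 2, q = 0 ↦ 0  <
p = 2, q = 1 ↦ 2  ≥
p = 2, q = 2 ↦ 0  <
So 4 of the 9 assignments meet the threshold.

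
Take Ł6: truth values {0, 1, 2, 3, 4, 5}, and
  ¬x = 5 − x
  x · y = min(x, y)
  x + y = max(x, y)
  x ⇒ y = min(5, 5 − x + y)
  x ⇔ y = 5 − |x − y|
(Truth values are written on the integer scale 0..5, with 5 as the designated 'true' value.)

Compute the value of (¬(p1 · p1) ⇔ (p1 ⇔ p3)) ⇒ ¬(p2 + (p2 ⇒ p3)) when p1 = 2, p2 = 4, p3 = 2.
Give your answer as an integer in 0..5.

3

p1 · p1 = 2 · 2 = 2
¬(p1 · p1) = ¬2 = 3
p1 ⇔ p3 = 2 ⇔ 2 = 5
¬(p1 · p1) ⇔ (p1 ⇔ p3) = 3 ⇔ 5 = 3
p2 ⇒ p3 = 4 ⇒ 2 = 3
p2 + (p2 ⇒ p3) = 4 + 3 = 4
¬(p2 + (p2 ⇒ p3)) = ¬4 = 1
(¬(p1 · p1) ⇔ (p1 ⇔ p3)) ⇒ ¬(p2 + (p2 ⇒ p3)) = 3 ⇒ 1 = 3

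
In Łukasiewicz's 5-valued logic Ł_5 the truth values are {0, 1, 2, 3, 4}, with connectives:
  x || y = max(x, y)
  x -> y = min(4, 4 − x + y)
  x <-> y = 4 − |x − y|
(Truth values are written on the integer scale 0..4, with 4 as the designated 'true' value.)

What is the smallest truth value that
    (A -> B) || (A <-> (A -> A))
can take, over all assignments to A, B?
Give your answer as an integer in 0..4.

Take A = 2, B = 0:
A -> B = 2 -> 0 = 2
A -> A = 2 -> 2 = 4
A <-> (A -> A) = 2 <-> 4 = 2
(A -> B) || (A <-> (A -> A)) = 2 || 2 = 2
No assignment yields a value below 2, so this is the minimum.

2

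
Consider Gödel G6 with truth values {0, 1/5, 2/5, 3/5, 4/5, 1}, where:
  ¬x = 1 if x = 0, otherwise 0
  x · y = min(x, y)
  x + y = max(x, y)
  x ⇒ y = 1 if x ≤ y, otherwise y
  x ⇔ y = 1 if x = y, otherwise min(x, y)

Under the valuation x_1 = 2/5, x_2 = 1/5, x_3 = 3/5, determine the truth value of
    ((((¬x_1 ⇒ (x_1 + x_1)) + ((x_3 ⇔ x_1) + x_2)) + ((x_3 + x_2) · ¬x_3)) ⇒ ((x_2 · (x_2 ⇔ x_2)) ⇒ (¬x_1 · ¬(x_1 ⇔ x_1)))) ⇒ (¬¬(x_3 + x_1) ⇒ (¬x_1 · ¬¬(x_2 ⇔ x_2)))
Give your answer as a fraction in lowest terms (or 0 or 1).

¬x_1 = ¬2/5 = 0
x_1 + x_1 = 2/5 + 2/5 = 2/5
¬x_1 ⇒ (x_1 + x_1) = 0 ⇒ 2/5 = 1
x_3 ⇔ x_1 = 3/5 ⇔ 2/5 = 2/5
(x_3 ⇔ x_1) + x_2 = 2/5 + 1/5 = 2/5
(¬x_1 ⇒ (x_1 + x_1)) + ((x_3 ⇔ x_1) + x_2) = 1 + 2/5 = 1
x_3 + x_2 = 3/5 + 1/5 = 3/5
¬x_3 = ¬3/5 = 0
(x_3 + x_2) · ¬x_3 = 3/5 · 0 = 0
((¬x_1 ⇒ (x_1 + x_1)) + ((x_3 ⇔ x_1) + x_2)) + ((x_3 + x_2) · ¬x_3) = 1 + 0 = 1
x_2 ⇔ x_2 = 1/5 ⇔ 1/5 = 1
x_2 · (x_2 ⇔ x_2) = 1/5 · 1 = 1/5
¬x_1 = ¬2/5 = 0
x_1 ⇔ x_1 = 2/5 ⇔ 2/5 = 1
¬(x_1 ⇔ x_1) = ¬1 = 0
¬x_1 · ¬(x_1 ⇔ x_1) = 0 · 0 = 0
(x_2 · (x_2 ⇔ x_2)) ⇒ (¬x_1 · ¬(x_1 ⇔ x_1)) = 1/5 ⇒ 0 = 0
(((¬x_1 ⇒ (x_1 + x_1)) + ((x_3 ⇔ x_1) + x_2)) + ((x_3 + x_2) · ¬x_3)) ⇒ ((x_2 · (x_2 ⇔ x_2)) ⇒ (¬x_1 · ¬(x_1 ⇔ x_1))) = 1 ⇒ 0 = 0
x_3 + x_1 = 3/5 + 2/5 = 3/5
¬(x_3 + x_1) = ¬3/5 = 0
¬¬(x_3 + x_1) = ¬0 = 1
¬x_1 = ¬2/5 = 0
x_2 ⇔ x_2 = 1/5 ⇔ 1/5 = 1
¬(x_2 ⇔ x_2) = ¬1 = 0
¬¬(x_2 ⇔ x_2) = ¬0 = 1
¬x_1 · ¬¬(x_2 ⇔ x_2) = 0 · 1 = 0
¬¬(x_3 + x_1) ⇒ (¬x_1 · ¬¬(x_2 ⇔ x_2)) = 1 ⇒ 0 = 0
((((¬x_1 ⇒ (x_1 + x_1)) + ((x_3 ⇔ x_1) + x_2)) + ((x_3 + x_2) · ¬x_3)) ⇒ ((x_2 · (x_2 ⇔ x_2)) ⇒ (¬x_1 · ¬(x_1 ⇔ x_1)))) ⇒ (¬¬(x_3 + x_1) ⇒ (¬x_1 · ¬¬(x_2 ⇔ x_2))) = 0 ⇒ 0 = 1

1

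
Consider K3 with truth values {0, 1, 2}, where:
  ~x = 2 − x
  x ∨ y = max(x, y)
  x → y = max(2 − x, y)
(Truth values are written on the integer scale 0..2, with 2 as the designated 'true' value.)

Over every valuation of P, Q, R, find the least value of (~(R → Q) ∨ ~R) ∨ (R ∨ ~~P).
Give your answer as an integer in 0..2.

1

Take P = 0, Q = 0, R = 1:
R → Q = 1 → 0 = 1
~(R → Q) = ~1 = 1
~R = ~1 = 1
~(R → Q) ∨ ~R = 1 ∨ 1 = 1
~P = ~0 = 2
~~P = ~2 = 0
R ∨ ~~P = 1 ∨ 0 = 1
(~(R → Q) ∨ ~R) ∨ (R ∨ ~~P) = 1 ∨ 1 = 1
No assignment yields a value below 1, so this is the minimum.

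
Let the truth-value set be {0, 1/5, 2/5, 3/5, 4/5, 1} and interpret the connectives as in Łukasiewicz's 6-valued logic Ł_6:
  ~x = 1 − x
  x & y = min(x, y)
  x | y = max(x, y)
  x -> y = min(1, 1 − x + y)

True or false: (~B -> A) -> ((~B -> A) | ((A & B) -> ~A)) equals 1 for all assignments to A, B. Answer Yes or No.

At A = 4/5, B = 3/5, for instance:
~B = ~3/5 = 2/5
~B -> A = 2/5 -> 4/5 = 1
A & B = 4/5 & 3/5 = 3/5
~A = ~4/5 = 1/5
(A & B) -> ~A = 3/5 -> 1/5 = 3/5
(~B -> A) | ((A & B) -> ~A) = 1 | 3/5 = 1
(~B -> A) -> ((~B -> A) | ((A & B) -> ~A)) = 1 -> 1 = 1
and checking the remaining 35 assignments likewise gives ≥ 1 in every case.

Yes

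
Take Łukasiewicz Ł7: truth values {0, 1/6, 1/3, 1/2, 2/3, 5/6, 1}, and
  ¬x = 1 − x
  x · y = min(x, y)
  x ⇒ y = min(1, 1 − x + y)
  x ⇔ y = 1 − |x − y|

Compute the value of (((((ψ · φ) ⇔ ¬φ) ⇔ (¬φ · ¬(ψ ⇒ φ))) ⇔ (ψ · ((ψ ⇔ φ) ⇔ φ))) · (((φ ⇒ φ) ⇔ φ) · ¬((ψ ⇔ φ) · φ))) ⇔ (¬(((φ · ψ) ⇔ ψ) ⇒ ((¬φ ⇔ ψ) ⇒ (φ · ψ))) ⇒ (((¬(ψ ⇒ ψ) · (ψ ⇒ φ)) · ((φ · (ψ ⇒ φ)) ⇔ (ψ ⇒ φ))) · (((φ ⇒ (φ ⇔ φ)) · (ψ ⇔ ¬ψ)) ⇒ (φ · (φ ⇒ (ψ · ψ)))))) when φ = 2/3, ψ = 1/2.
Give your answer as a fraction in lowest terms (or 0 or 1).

2/3

ψ · φ = 1/2 · 2/3 = 1/2
¬φ = ¬2/3 = 1/3
(ψ · φ) ⇔ ¬φ = 1/2 ⇔ 1/3 = 5/6
¬φ = ¬2/3 = 1/3
ψ ⇒ φ = 1/2 ⇒ 2/3 = 1
¬(ψ ⇒ φ) = ¬1 = 0
¬φ · ¬(ψ ⇒ φ) = 1/3 · 0 = 0
((ψ · φ) ⇔ ¬φ) ⇔ (¬φ · ¬(ψ ⇒ φ)) = 5/6 ⇔ 0 = 1/6
ψ ⇔ φ = 1/2 ⇔ 2/3 = 5/6
(ψ ⇔ φ) ⇔ φ = 5/6 ⇔ 2/3 = 5/6
ψ · ((ψ ⇔ φ) ⇔ φ) = 1/2 · 5/6 = 1/2
(((ψ · φ) ⇔ ¬φ) ⇔ (¬φ · ¬(ψ ⇒ φ))) ⇔ (ψ · ((ψ ⇔ φ) ⇔ φ)) = 1/6 ⇔ 1/2 = 2/3
φ ⇒ φ = 2/3 ⇒ 2/3 = 1
(φ ⇒ φ) ⇔ φ = 1 ⇔ 2/3 = 2/3
ψ ⇔ φ = 1/2 ⇔ 2/3 = 5/6
(ψ ⇔ φ) · φ = 5/6 · 2/3 = 2/3
¬((ψ ⇔ φ) · φ) = ¬2/3 = 1/3
((φ ⇒ φ) ⇔ φ) · ¬((ψ ⇔ φ) · φ) = 2/3 · 1/3 = 1/3
((((ψ · φ) ⇔ ¬φ) ⇔ (¬φ · ¬(ψ ⇒ φ))) ⇔ (ψ · ((ψ ⇔ φ) ⇔ φ))) · (((φ ⇒ φ) ⇔ φ) · ¬((ψ ⇔ φ) · φ)) = 2/3 · 1/3 = 1/3
φ · ψ = 2/3 · 1/2 = 1/2
(φ · ψ) ⇔ ψ = 1/2 ⇔ 1/2 = 1
¬φ = ¬2/3 = 1/3
¬φ ⇔ ψ = 1/3 ⇔ 1/2 = 5/6
φ · ψ = 2/3 · 1/2 = 1/2
(¬φ ⇔ ψ) ⇒ (φ · ψ) = 5/6 ⇒ 1/2 = 2/3
((φ · ψ) ⇔ ψ) ⇒ ((¬φ ⇔ ψ) ⇒ (φ · ψ)) = 1 ⇒ 2/3 = 2/3
¬(((φ · ψ) ⇔ ψ) ⇒ ((¬φ ⇔ ψ) ⇒ (φ · ψ))) = ¬2/3 = 1/3
ψ ⇒ ψ = 1/2 ⇒ 1/2 = 1
¬(ψ ⇒ ψ) = ¬1 = 0
ψ ⇒ φ = 1/2 ⇒ 2/3 = 1
¬(ψ ⇒ ψ) · (ψ ⇒ φ) = 0 · 1 = 0
ψ ⇒ φ = 1/2 ⇒ 2/3 = 1
φ · (ψ ⇒ φ) = 2/3 · 1 = 2/3
ψ ⇒ φ = 1/2 ⇒ 2/3 = 1
(φ · (ψ ⇒ φ)) ⇔ (ψ ⇒ φ) = 2/3 ⇔ 1 = 2/3
(¬(ψ ⇒ ψ) · (ψ ⇒ φ)) · ((φ · (ψ ⇒ φ)) ⇔ (ψ ⇒ φ)) = 0 · 2/3 = 0
φ ⇔ φ = 2/3 ⇔ 2/3 = 1
φ ⇒ (φ ⇔ φ) = 2/3 ⇒ 1 = 1
¬ψ = ¬1/2 = 1/2
ψ ⇔ ¬ψ = 1/2 ⇔ 1/2 = 1
(φ ⇒ (φ ⇔ φ)) · (ψ ⇔ ¬ψ) = 1 · 1 = 1
ψ · ψ = 1/2 · 1/2 = 1/2
φ ⇒ (ψ · ψ) = 2/3 ⇒ 1/2 = 5/6
φ · (φ ⇒ (ψ · ψ)) = 2/3 · 5/6 = 2/3
((φ ⇒ (φ ⇔ φ)) · (ψ ⇔ ¬ψ)) ⇒ (φ · (φ ⇒ (ψ · ψ))) = 1 ⇒ 2/3 = 2/3
((¬(ψ ⇒ ψ) · (ψ ⇒ φ)) · ((φ · (ψ ⇒ φ)) ⇔ (ψ ⇒ φ))) · (((φ ⇒ (φ ⇔ φ)) · (ψ ⇔ ¬ψ)) ⇒ (φ · (φ ⇒ (ψ · ψ)))) = 0 · 2/3 = 0
¬(((φ · ψ) ⇔ ψ) ⇒ ((¬φ ⇔ ψ) ⇒ (φ · ψ))) ⇒ (((¬(ψ ⇒ ψ) · (ψ ⇒ φ)) · ((φ · (ψ ⇒ φ)) ⇔ (ψ ⇒ φ))) · (((φ ⇒ (φ ⇔ φ)) · (ψ ⇔ ¬ψ)) ⇒ (φ · (φ ⇒ (ψ · ψ))))) = 1/3 ⇒ 0 = 2/3
(((((ψ · φ) ⇔ ¬φ) ⇔ (¬φ · ¬(ψ ⇒ φ))) ⇔ (ψ · ((ψ ⇔ φ) ⇔ φ))) · (((φ ⇒ φ) ⇔ φ) · ¬((ψ ⇔ φ) · φ))) ⇔ (¬(((φ · ψ) ⇔ ψ) ⇒ ((¬φ ⇔ ψ) ⇒ (φ · ψ))) ⇒ (((¬(ψ ⇒ ψ) · (ψ ⇒ φ)) · ((φ · (ψ ⇒ φ)) ⇔ (ψ ⇒ φ))) · (((φ ⇒ (φ ⇔ φ)) · (ψ ⇔ ¬ψ)) ⇒ (φ · (φ ⇒ (ψ · ψ)))))) = 1/3 ⇔ 2/3 = 2/3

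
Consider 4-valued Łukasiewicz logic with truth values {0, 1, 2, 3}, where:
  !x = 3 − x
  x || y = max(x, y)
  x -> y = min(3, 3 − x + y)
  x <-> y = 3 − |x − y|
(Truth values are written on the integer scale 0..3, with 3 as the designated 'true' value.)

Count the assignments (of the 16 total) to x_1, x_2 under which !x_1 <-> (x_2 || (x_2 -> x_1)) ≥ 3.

x_1 = 0, x_2 = 0 ↦ 3  ≥
x_1 = 0, x_2 = 1 ↦ 2  <
x_1 = 0, x_2 = 2 ↦ 2  <
x_1 = 0, x_2 = 3 ↦ 3  ≥
x_1 = 1, x_2 = 0 ↦ 2  <
x_1 = 1, x_2 = 1 ↦ 2  <
x_1 = 1, x_2 = 2 ↦ 3  ≥
x_1 = 1, x_2 = 3 ↦ 2  <
x_1 = 2, x_2 = 0 ↦ 1  <
x_1 = 2, x_2 = 1 ↦ 1  <
x_1 = 2, x_2 = 2 ↦ 1  <
x_1 = 2, x_2 = 3 ↦ 1  <
x_1 = 3, x_2 = 0 ↦ 0  <
x_1 = 3, x_2 = 1 ↦ 0  <
x_1 = 3, x_2 = 2 ↦ 0  <
x_1 = 3, x_2 = 3 ↦ 0  <
So 3 of the 16 assignments meet the threshold.

3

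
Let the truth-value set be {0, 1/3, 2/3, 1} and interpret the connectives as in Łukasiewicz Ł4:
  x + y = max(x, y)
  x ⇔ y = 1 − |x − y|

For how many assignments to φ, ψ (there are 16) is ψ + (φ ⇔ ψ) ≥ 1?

φ = 0, ψ = 0 ↦ 1  ≥
φ = 0, ψ = 1/3 ↦ 2/3  <
φ = 0, ψ = 2/3 ↦ 2/3  <
φ = 0, ψ = 1 ↦ 1  ≥
φ = 1/3, ψ = 0 ↦ 2/3  <
φ = 1/3, ψ = 1/3 ↦ 1  ≥
φ = 1/3, ψ = 2/3 ↦ 2/3  <
φ = 1/3, ψ = 1 ↦ 1  ≥
φ = 2/3, ψ = 0 ↦ 1/3  <
φ = 2/3, ψ = 1/3 ↦ 2/3  <
φ = 2/3, ψ = 2/3 ↦ 1  ≥
φ = 2/3, ψ = 1 ↦ 1  ≥
φ = 1, ψ = 0 ↦ 0  <
φ = 1, ψ = 1/3 ↦ 1/3  <
φ = 1, ψ = 2/3 ↦ 2/3  <
φ = 1, ψ = 1 ↦ 1  ≥
So 7 of the 16 assignments meet the threshold.

7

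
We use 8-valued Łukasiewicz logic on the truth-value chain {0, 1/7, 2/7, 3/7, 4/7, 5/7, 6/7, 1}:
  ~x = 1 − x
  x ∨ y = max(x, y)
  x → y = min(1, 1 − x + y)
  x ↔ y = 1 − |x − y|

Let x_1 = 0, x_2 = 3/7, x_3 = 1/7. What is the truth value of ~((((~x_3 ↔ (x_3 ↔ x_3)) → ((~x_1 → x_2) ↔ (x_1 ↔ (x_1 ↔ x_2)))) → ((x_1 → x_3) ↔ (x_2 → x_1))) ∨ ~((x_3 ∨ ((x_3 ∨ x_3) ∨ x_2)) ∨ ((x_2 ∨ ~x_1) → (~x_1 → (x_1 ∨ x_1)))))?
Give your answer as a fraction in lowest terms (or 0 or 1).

3/7

~x_3 = ~1/7 = 6/7
x_3 ↔ x_3 = 1/7 ↔ 1/7 = 1
~x_3 ↔ (x_3 ↔ x_3) = 6/7 ↔ 1 = 6/7
~x_1 = ~0 = 1
~x_1 → x_2 = 1 → 3/7 = 3/7
x_1 ↔ x_2 = 0 ↔ 3/7 = 4/7
x_1 ↔ (x_1 ↔ x_2) = 0 ↔ 4/7 = 3/7
(~x_1 → x_2) ↔ (x_1 ↔ (x_1 ↔ x_2)) = 3/7 ↔ 3/7 = 1
(~x_3 ↔ (x_3 ↔ x_3)) → ((~x_1 → x_2) ↔ (x_1 ↔ (x_1 ↔ x_2))) = 6/7 → 1 = 1
x_1 → x_3 = 0 → 1/7 = 1
x_2 → x_1 = 3/7 → 0 = 4/7
(x_1 → x_3) ↔ (x_2 → x_1) = 1 ↔ 4/7 = 4/7
((~x_3 ↔ (x_3 ↔ x_3)) → ((~x_1 → x_2) ↔ (x_1 ↔ (x_1 ↔ x_2)))) → ((x_1 → x_3) ↔ (x_2 → x_1)) = 1 → 4/7 = 4/7
x_3 ∨ x_3 = 1/7 ∨ 1/7 = 1/7
(x_3 ∨ x_3) ∨ x_2 = 1/7 ∨ 3/7 = 3/7
x_3 ∨ ((x_3 ∨ x_3) ∨ x_2) = 1/7 ∨ 3/7 = 3/7
~x_1 = ~0 = 1
x_2 ∨ ~x_1 = 3/7 ∨ 1 = 1
~x_1 = ~0 = 1
x_1 ∨ x_1 = 0 ∨ 0 = 0
~x_1 → (x_1 ∨ x_1) = 1 → 0 = 0
(x_2 ∨ ~x_1) → (~x_1 → (x_1 ∨ x_1)) = 1 → 0 = 0
(x_3 ∨ ((x_3 ∨ x_3) ∨ x_2)) ∨ ((x_2 ∨ ~x_1) → (~x_1 → (x_1 ∨ x_1))) = 3/7 ∨ 0 = 3/7
~((x_3 ∨ ((x_3 ∨ x_3) ∨ x_2)) ∨ ((x_2 ∨ ~x_1) → (~x_1 → (x_1 ∨ x_1)))) = ~3/7 = 4/7
(((~x_3 ↔ (x_3 ↔ x_3)) → ((~x_1 → x_2) ↔ (x_1 ↔ (x_1 ↔ x_2)))) → ((x_1 → x_3) ↔ (x_2 → x_1))) ∨ ~((x_3 ∨ ((x_3 ∨ x_3) ∨ x_2)) ∨ ((x_2 ∨ ~x_1) → (~x_1 → (x_1 ∨ x_1)))) = 4/7 ∨ 4/7 = 4/7
~((((~x_3 ↔ (x_3 ↔ x_3)) → ((~x_1 → x_2) ↔ (x_1 ↔ (x_1 ↔ x_2)))) → ((x_1 → x_3) ↔ (x_2 → x_1))) ∨ ~((x_3 ∨ ((x_3 ∨ x_3) ∨ x_2)) ∨ ((x_2 ∨ ~x_1) → (~x_1 → (x_1 ∨ x_1))))) = ~4/7 = 3/7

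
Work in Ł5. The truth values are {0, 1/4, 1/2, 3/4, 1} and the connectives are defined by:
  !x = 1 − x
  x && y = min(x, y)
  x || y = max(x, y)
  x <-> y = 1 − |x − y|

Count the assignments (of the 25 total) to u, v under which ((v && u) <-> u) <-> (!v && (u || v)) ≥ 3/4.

value 1: 2 assignments (counts)
value 3/4: 3 assignments (counts)
value 1/2: 7 assignments
value 1/4: 6 assignments
value 0: 7 assignments
So 5 of the 25 assignments meet the threshold.

5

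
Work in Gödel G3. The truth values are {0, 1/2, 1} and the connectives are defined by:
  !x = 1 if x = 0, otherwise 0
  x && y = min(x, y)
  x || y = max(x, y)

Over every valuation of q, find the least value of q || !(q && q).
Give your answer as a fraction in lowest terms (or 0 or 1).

Take q = 1/2:
q && q = 1/2 && 1/2 = 1/2
!(q && q) = !1/2 = 0
q || !(q && q) = 1/2 || 0 = 1/2
No assignment yields a value below 1/2, so this is the minimum.

1/2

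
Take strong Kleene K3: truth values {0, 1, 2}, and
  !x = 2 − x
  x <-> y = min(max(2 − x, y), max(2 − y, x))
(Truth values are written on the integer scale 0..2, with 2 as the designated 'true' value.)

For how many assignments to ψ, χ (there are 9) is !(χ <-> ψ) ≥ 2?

2

ψ = 0, χ = 0 ↦ 0  <
ψ = 0, χ = 1 ↦ 1  <
ψ = 0, χ = 2 ↦ 2  ≥
ψ = 1, χ = 0 ↦ 1  <
ψ = 1, χ = 1 ↦ 1  <
ψ = 1, χ = 2 ↦ 1  <
ψ = 2, χ = 0 ↦ 2  ≥
ψ = 2, χ = 1 ↦ 1  <
ψ = 2, χ = 2 ↦ 0  <
So 2 of the 9 assignments meet the threshold.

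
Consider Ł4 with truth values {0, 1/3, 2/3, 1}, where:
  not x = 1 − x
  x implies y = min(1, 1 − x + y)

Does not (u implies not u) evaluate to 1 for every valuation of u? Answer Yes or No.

Counterexample: take u = 0.
not u = not 0 = 1
u implies not u = 0 implies 1 = 1
not (u implies not u) = not 1 = 0
This gives 0 ≠ 1.

No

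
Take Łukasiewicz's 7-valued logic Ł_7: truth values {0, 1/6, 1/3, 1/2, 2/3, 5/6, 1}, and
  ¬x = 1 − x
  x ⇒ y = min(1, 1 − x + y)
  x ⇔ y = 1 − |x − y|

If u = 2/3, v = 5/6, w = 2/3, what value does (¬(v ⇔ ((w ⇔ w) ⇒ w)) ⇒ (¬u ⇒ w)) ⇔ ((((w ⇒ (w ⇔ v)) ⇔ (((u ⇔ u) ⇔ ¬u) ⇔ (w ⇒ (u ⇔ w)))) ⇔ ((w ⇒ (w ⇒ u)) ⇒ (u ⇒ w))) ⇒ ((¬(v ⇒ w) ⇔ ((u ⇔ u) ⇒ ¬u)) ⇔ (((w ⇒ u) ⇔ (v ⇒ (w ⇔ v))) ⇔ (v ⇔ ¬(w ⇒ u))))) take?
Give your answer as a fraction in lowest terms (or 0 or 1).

1

w ⇔ w = 2/3 ⇔ 2/3 = 1
(w ⇔ w) ⇒ w = 1 ⇒ 2/3 = 2/3
v ⇔ ((w ⇔ w) ⇒ w) = 5/6 ⇔ 2/3 = 5/6
¬(v ⇔ ((w ⇔ w) ⇒ w)) = ¬5/6 = 1/6
¬u = ¬2/3 = 1/3
¬u ⇒ w = 1/3 ⇒ 2/3 = 1
¬(v ⇔ ((w ⇔ w) ⇒ w)) ⇒ (¬u ⇒ w) = 1/6 ⇒ 1 = 1
w ⇔ v = 2/3 ⇔ 5/6 = 5/6
w ⇒ (w ⇔ v) = 2/3 ⇒ 5/6 = 1
u ⇔ u = 2/3 ⇔ 2/3 = 1
¬u = ¬2/3 = 1/3
(u ⇔ u) ⇔ ¬u = 1 ⇔ 1/3 = 1/3
u ⇔ w = 2/3 ⇔ 2/3 = 1
w ⇒ (u ⇔ w) = 2/3 ⇒ 1 = 1
((u ⇔ u) ⇔ ¬u) ⇔ (w ⇒ (u ⇔ w)) = 1/3 ⇔ 1 = 1/3
(w ⇒ (w ⇔ v)) ⇔ (((u ⇔ u) ⇔ ¬u) ⇔ (w ⇒ (u ⇔ w))) = 1 ⇔ 1/3 = 1/3
w ⇒ u = 2/3 ⇒ 2/3 = 1
w ⇒ (w ⇒ u) = 2/3 ⇒ 1 = 1
u ⇒ w = 2/3 ⇒ 2/3 = 1
(w ⇒ (w ⇒ u)) ⇒ (u ⇒ w) = 1 ⇒ 1 = 1
((w ⇒ (w ⇔ v)) ⇔ (((u ⇔ u) ⇔ ¬u) ⇔ (w ⇒ (u ⇔ w)))) ⇔ ((w ⇒ (w ⇒ u)) ⇒ (u ⇒ w)) = 1/3 ⇔ 1 = 1/3
v ⇒ w = 5/6 ⇒ 2/3 = 5/6
¬(v ⇒ w) = ¬5/6 = 1/6
u ⇔ u = 2/3 ⇔ 2/3 = 1
¬u = ¬2/3 = 1/3
(u ⇔ u) ⇒ ¬u = 1 ⇒ 1/3 = 1/3
¬(v ⇒ w) ⇔ ((u ⇔ u) ⇒ ¬u) = 1/6 ⇔ 1/3 = 5/6
w ⇒ u = 2/3 ⇒ 2/3 = 1
w ⇔ v = 2/3 ⇔ 5/6 = 5/6
v ⇒ (w ⇔ v) = 5/6 ⇒ 5/6 = 1
(w ⇒ u) ⇔ (v ⇒ (w ⇔ v)) = 1 ⇔ 1 = 1
w ⇒ u = 2/3 ⇒ 2/3 = 1
¬(w ⇒ u) = ¬1 = 0
v ⇔ ¬(w ⇒ u) = 5/6 ⇔ 0 = 1/6
((w ⇒ u) ⇔ (v ⇒ (w ⇔ v))) ⇔ (v ⇔ ¬(w ⇒ u)) = 1 ⇔ 1/6 = 1/6
(¬(v ⇒ w) ⇔ ((u ⇔ u) ⇒ ¬u)) ⇔ (((w ⇒ u) ⇔ (v ⇒ (w ⇔ v))) ⇔ (v ⇔ ¬(w ⇒ u))) = 5/6 ⇔ 1/6 = 1/3
(((w ⇒ (w ⇔ v)) ⇔ (((u ⇔ u) ⇔ ¬u) ⇔ (w ⇒ (u ⇔ w)))) ⇔ ((w ⇒ (w ⇒ u)) ⇒ (u ⇒ w))) ⇒ ((¬(v ⇒ w) ⇔ ((u ⇔ u) ⇒ ¬u)) ⇔ (((w ⇒ u) ⇔ (v ⇒ (w ⇔ v))) ⇔ (v ⇔ ¬(w ⇒ u)))) = 1/3 ⇒ 1/3 = 1
(¬(v ⇔ ((w ⇔ w) ⇒ w)) ⇒ (¬u ⇒ w)) ⇔ ((((w ⇒ (w ⇔ v)) ⇔ (((u ⇔ u) ⇔ ¬u) ⇔ (w ⇒ (u ⇔ w)))) ⇔ ((w ⇒ (w ⇒ u)) ⇒ (u ⇒ w))) ⇒ ((¬(v ⇒ w) ⇔ ((u ⇔ u) ⇒ ¬u)) ⇔ (((w ⇒ u) ⇔ (v ⇒ (w ⇔ v))) ⇔ (v ⇔ ¬(w ⇒ u))))) = 1 ⇔ 1 = 1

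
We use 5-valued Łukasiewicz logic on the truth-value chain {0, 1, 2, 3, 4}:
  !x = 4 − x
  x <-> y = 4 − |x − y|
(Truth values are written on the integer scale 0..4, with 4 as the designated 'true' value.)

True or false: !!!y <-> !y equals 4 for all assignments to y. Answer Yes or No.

y = 0 ↦ 4
y = 1 ↦ 4
y = 2 ↦ 4
y = 3 ↦ 4
y = 4 ↦ 4
Every assignment gives a value ≥ 4.

Yes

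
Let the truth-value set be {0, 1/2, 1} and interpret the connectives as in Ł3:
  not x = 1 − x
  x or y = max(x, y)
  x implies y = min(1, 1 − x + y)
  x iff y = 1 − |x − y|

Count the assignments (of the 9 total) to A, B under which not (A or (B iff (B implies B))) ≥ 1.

A = 0, B = 0 ↦ 1  ≥
A = 0, B = 1/2 ↦ 1/2  <
A = 0, B = 1 ↦ 0  <
A = 1/2, B = 0 ↦ 1/2  <
A = 1/2, B = 1/2 ↦ 1/2  <
A = 1/2, B = 1 ↦ 0  <
A = 1, B = 0 ↦ 0  <
A = 1, B = 1/2 ↦ 0  <
A = 1, B = 1 ↦ 0  <
So 1 of the 9 assignments meets the threshold.

1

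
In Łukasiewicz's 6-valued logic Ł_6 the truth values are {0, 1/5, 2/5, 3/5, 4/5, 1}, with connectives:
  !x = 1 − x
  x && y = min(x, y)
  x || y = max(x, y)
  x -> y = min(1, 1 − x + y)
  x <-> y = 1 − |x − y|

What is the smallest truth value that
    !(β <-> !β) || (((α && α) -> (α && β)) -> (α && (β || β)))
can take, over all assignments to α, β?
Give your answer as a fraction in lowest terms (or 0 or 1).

1/5

Take α = 0, β = 2/5:
!β = !2/5 = 3/5
β <-> !β = 2/5 <-> 3/5 = 4/5
!(β <-> !β) = !4/5 = 1/5
α && α = 0 && 0 = 0
α && β = 0 && 2/5 = 0
(α && α) -> (α && β) = 0 -> 0 = 1
β || β = 2/5 || 2/5 = 2/5
α && (β || β) = 0 && 2/5 = 0
((α && α) -> (α && β)) -> (α && (β || β)) = 1 -> 0 = 0
!(β <-> !β) || (((α && α) -> (α && β)) -> (α && (β || β))) = 1/5 || 0 = 1/5
No assignment yields a value below 1/5, so this is the minimum.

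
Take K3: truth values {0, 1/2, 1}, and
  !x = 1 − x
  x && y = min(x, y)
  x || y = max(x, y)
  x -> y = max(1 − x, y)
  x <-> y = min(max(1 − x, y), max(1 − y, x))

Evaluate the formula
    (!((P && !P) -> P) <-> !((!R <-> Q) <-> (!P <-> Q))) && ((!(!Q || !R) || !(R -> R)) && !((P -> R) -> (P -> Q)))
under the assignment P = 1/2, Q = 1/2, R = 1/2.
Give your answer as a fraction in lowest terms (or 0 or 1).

!P = !1/2 = 1/2
P && !P = 1/2 && 1/2 = 1/2
(P && !P) -> P = 1/2 -> 1/2 = 1/2
!((P && !P) -> P) = !1/2 = 1/2
!R = !1/2 = 1/2
!R <-> Q = 1/2 <-> 1/2 = 1/2
!P = !1/2 = 1/2
!P <-> Q = 1/2 <-> 1/2 = 1/2
(!R <-> Q) <-> (!P <-> Q) = 1/2 <-> 1/2 = 1/2
!((!R <-> Q) <-> (!P <-> Q)) = !1/2 = 1/2
!((P && !P) -> P) <-> !((!R <-> Q) <-> (!P <-> Q)) = 1/2 <-> 1/2 = 1/2
!Q = !1/2 = 1/2
!R = !1/2 = 1/2
!Q || !R = 1/2 || 1/2 = 1/2
!(!Q || !R) = !1/2 = 1/2
R -> R = 1/2 -> 1/2 = 1/2
!(R -> R) = !1/2 = 1/2
!(!Q || !R) || !(R -> R) = 1/2 || 1/2 = 1/2
P -> R = 1/2 -> 1/2 = 1/2
P -> Q = 1/2 -> 1/2 = 1/2
(P -> R) -> (P -> Q) = 1/2 -> 1/2 = 1/2
!((P -> R) -> (P -> Q)) = !1/2 = 1/2
(!(!Q || !R) || !(R -> R)) && !((P -> R) -> (P -> Q)) = 1/2 && 1/2 = 1/2
(!((P && !P) -> P) <-> !((!R <-> Q) <-> (!P <-> Q))) && ((!(!Q || !R) || !(R -> R)) && !((P -> R) -> (P -> Q))) = 1/2 && 1/2 = 1/2

1/2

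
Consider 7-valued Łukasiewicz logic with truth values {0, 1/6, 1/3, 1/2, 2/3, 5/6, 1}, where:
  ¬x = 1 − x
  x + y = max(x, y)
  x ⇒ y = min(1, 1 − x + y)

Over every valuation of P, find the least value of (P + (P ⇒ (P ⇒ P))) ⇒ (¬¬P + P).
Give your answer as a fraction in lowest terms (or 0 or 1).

Take P = 0:
P ⇒ P = 0 ⇒ 0 = 1
P ⇒ (P ⇒ P) = 0 ⇒ 1 = 1
P + (P ⇒ (P ⇒ P)) = 0 + 1 = 1
¬P = ¬0 = 1
¬¬P = ¬1 = 0
¬¬P + P = 0 + 0 = 0
(P + (P ⇒ (P ⇒ P))) ⇒ (¬¬P + P) = 1 ⇒ 0 = 0
No assignment yields a value below 0, so this is the minimum.

0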